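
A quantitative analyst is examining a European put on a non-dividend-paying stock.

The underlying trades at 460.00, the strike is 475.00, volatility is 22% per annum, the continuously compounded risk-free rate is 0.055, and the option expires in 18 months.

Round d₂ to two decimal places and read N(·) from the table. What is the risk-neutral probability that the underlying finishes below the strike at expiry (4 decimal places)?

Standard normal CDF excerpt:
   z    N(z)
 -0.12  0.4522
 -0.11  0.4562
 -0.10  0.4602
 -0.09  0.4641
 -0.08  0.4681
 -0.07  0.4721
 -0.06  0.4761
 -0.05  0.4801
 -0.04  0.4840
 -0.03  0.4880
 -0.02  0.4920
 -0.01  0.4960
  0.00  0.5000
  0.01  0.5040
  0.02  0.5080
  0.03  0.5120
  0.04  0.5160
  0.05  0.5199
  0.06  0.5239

σ√T = 0.22·√1.5 = 0.2694
d₁ = [ln(460/475) + (0.055 + 0.22²/2)·1.5] / 0.2694 = [-0.0321 + 0.1188] / 0.2694 = 0.3218 → 0.32
d₂ = d₁ − σ√T = 0.3218 − 0.2694 = 0.0524 → 0.05
Pr(exercise) under Q = N(−d₂) = N(-0.05) = 0.4801

0.4801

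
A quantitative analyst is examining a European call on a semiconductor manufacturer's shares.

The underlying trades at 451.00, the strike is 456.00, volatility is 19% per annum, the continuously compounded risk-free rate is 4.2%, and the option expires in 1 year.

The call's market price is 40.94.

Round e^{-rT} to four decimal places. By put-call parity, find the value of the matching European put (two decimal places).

27.20

e^(−rT) = e^(−0.042·1) = 0.9589
Put-call parity: C − P = S − K·e^(−rT) = 451 − 456·0.9589 = 451 − 437.2584 = 13.7416
P = C − (C − P) = 40.94 − (13.7416) = 27.1984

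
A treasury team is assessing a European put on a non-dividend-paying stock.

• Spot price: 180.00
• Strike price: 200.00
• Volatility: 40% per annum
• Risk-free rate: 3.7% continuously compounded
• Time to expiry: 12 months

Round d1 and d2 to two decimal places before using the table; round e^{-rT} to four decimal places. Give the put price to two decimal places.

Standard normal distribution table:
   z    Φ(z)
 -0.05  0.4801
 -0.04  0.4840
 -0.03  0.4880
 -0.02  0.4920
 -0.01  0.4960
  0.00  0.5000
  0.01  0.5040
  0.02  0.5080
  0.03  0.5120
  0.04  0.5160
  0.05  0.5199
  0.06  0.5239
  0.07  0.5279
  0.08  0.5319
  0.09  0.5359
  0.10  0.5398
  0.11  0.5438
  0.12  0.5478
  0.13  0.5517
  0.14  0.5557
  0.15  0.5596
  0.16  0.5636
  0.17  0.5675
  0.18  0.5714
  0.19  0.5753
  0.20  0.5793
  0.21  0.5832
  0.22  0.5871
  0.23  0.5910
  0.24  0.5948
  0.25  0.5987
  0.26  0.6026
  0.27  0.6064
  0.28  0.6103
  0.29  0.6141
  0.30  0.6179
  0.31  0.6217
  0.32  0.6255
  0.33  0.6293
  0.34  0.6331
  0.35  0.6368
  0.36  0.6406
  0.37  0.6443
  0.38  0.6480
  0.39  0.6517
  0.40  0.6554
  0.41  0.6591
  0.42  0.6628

36.34

σ√T = 0.4·√1 = 0.4000
d₁ = [ln(180/200) + (0.037 + 0.4²/2)·1] / 0.4000 = [-0.1054 + 0.1170] / 0.4000 = 0.0291 which rounds to 0.03
d₂ = d₁ − σ√T = 0.0291 − 0.4000 = -0.3709 which rounds to -0.37
exp(−rT) = exp(−0.037·1) = 0.9637
N(−d₂) = N(0.37) = 0.6443;  N(−d₁) = N(-0.03) = 0.4880
P = 200·0.9637·0.6443 − 180·0.4880 = 124.1824 − 87.8400 = 36.3424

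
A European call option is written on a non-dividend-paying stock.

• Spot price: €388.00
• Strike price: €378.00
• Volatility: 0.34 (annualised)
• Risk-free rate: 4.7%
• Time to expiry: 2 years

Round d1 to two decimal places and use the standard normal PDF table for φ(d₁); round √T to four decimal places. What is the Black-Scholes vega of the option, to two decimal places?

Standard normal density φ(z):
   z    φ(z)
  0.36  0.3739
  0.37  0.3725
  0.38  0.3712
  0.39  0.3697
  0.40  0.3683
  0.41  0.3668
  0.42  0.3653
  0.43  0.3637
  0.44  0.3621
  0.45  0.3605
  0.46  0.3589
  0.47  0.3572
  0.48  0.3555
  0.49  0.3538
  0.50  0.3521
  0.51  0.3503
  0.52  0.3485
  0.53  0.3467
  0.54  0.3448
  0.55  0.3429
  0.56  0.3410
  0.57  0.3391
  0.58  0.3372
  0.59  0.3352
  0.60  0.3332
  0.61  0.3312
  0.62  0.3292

194.13

σ√T = 0.34 × 1.4142 = 0.4808
d₁ = [ln(388/378) + (0.047 + 0.34²/2)·2] / 0.4808 = [0.0261 + 0.2096] / 0.4808 = 0.4902 ≈ 0.49
√T = √2 = 1.4142
φ(d₁) = φ(0.49) = 0.3538
vega = S·φ(d₁)·√T = 388·0.3538·1.4142 = 194.1335
(Call and put vega coincide under Black-Scholes.)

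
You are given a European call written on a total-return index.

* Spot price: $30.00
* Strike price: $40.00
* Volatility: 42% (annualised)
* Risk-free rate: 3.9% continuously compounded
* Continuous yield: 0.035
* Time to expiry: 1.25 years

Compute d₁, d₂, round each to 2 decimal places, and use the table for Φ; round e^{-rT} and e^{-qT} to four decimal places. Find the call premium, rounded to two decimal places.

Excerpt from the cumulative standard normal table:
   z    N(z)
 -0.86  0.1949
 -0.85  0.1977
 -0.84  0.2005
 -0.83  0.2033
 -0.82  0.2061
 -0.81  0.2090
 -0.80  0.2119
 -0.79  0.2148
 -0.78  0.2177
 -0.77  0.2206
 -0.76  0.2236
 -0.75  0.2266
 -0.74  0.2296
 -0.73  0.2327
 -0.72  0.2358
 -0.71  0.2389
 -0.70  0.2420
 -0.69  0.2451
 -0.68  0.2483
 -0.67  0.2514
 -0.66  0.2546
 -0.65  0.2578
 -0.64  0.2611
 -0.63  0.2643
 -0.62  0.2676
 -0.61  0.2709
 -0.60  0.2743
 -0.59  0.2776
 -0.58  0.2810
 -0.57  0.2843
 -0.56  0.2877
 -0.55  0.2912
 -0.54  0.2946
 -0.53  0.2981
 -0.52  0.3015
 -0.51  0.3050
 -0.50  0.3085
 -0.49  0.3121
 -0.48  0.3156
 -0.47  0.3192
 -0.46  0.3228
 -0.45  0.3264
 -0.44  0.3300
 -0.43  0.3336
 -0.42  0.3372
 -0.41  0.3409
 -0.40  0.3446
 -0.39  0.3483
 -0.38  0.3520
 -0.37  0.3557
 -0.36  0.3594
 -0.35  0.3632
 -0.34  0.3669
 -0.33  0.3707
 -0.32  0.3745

$2.58

T = 1.25;  σ√T = 0.4696
d₁ = [ln(30/40) + (0.039 − 0.035 + 0.42²/2)·1.25] / 0.4696 = [-0.2877 + 0.1152] / 0.4696 = -0.3672 → -0.37
d₂ = d₁ − σ√T = -0.3672 − 0.4696 = -0.8368 → -0.84
exp(−qT) = exp(−0.035·1.25) = 0.9572;  exp(−rT) = exp(−0.039·1.25) = 0.9524
C = 30·0.9572·N(-0.37) − 40·0.9524·N(-0.84) = 30·0.9572·0.3557 − 40·0.9524·0.2005 = 10.2143 − 7.6382 = 2.5760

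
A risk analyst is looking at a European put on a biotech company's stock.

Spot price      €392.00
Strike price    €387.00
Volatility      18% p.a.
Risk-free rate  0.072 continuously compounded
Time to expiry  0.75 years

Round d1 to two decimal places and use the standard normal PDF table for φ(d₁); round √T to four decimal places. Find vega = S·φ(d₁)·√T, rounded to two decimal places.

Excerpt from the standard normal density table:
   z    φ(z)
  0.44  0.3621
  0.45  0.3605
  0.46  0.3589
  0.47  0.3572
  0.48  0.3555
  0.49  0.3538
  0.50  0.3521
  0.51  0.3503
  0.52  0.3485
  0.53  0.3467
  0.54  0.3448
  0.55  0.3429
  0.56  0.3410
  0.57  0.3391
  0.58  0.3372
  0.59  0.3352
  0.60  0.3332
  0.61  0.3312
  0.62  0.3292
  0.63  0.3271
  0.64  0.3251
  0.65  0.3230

σ√T = 0.18·√0.75 = 0.1559
d₁ = [ln(392/387) + (0.072 + 0.18²/2)·0.75] / 0.1559 = [0.0128 + 0.0662] / 0.1559 = 0.5067 → 0.51
√T = √0.75 = 0.8660
φ(d₁) = φ(0.51) = 0.3503
vega = S·φ(d₁)·√T = 392·0.3503·0.8660 = 118.9170
(The call has the same vega.)

118.92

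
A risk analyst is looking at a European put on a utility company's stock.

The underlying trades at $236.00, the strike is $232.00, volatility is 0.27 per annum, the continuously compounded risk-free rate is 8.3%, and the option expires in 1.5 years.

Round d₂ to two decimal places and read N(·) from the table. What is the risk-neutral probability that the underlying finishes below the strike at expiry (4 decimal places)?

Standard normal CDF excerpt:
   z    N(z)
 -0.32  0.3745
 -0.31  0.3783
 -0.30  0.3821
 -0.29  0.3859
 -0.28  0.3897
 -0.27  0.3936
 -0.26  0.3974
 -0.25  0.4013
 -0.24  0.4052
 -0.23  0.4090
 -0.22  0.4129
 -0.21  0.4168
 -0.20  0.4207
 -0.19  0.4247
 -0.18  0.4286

0.3974

σ√T = 0.27·√1.5 = 0.3307
ln(S/K) + (r + σ²/2)T = ln(236/232) + (0.083 + 0.27²/2)·1.5 = 0.0171 + 0.1792 = 0.1963
d₁ = 0.1963 / 0.3307 = 0.5935 ⇒ 0.59
d₂ = d₁ − σ√T = 0.5935 − 0.3307 = 0.2628 ⇒ 0.26
Risk-neutral Pr[S_T < K] = N(−d₂) = N(-0.26) = 0.3974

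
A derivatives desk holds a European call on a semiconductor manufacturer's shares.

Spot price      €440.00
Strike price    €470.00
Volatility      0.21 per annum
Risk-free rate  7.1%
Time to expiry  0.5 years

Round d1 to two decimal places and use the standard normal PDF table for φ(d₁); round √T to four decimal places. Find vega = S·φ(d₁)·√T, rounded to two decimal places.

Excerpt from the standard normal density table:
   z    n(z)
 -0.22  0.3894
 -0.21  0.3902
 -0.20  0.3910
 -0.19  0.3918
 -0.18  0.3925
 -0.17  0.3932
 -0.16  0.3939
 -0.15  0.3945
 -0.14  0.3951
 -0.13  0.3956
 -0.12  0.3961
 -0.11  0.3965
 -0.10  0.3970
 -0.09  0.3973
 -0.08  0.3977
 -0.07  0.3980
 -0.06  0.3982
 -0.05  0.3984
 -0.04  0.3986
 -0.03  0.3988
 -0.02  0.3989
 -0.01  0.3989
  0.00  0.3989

123.08

σ√T = 0.21·√0.5 = 0.1485
ln(S/K) + (r + σ²/2)T = ln(440/470) + (0.071 + 0.21²/2)·0.5 = -0.0660 + 0.0465 = -0.0194
d₁ = -0.0194 / 0.1485 = -0.1309 which rounds to -0.13
√T = √0.5 = 0.7071
φ(d₁) = φ(-0.13) = 0.3956
vega = S·φ(d₁)·√T = 440·0.3956·0.7071 = 123.0807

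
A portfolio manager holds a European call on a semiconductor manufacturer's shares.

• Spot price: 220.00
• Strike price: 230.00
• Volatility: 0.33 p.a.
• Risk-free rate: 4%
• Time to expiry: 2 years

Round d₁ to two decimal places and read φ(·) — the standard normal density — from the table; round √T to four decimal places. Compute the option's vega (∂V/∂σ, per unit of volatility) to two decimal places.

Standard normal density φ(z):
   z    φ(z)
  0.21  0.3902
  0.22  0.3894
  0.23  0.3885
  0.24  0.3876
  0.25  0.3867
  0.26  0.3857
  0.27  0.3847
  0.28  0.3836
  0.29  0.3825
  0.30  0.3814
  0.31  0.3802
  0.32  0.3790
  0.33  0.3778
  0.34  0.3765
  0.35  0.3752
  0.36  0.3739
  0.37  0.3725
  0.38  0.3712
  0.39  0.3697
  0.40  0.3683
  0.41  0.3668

T = 2;  σ√T = 0.4667
d₁ = [ln(220/230) + (0.04 + 0.33²/2)·2] / 0.4667 = [-0.0445 + 0.1889] / 0.4667 = 0.3095 → 0.31
√T = √2 = 1.4142
φ(d₁) = φ(0.31) = 0.3802
vega = S·φ(d₁)·√T = 220·0.3802·1.4142 = 118.2893

118.29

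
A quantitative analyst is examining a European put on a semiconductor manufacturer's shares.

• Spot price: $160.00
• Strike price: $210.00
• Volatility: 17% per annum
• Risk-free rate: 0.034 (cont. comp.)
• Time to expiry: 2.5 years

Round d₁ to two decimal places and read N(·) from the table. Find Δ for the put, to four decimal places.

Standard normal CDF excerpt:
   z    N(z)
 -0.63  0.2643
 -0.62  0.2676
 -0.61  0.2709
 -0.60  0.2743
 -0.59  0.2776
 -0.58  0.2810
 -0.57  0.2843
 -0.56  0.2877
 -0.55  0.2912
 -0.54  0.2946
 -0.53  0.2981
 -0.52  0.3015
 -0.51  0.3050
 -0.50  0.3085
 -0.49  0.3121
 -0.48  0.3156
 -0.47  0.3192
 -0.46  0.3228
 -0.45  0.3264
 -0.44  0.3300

-0.7123

σ√T = 0.17 × 1.5811 = 0.2688
d₁ = [ln(160/210) + (0.034 + ½·0.17²)·2.5] / (σ√T) = (-0.2719 + 0.1211) / 0.2688 = -0.5611 which rounds to -0.56
N(d₁) = N(-0.56) = 0.2877
Δ_put = N(d₁) − 1 = 0.2877 − 1 = -0.7123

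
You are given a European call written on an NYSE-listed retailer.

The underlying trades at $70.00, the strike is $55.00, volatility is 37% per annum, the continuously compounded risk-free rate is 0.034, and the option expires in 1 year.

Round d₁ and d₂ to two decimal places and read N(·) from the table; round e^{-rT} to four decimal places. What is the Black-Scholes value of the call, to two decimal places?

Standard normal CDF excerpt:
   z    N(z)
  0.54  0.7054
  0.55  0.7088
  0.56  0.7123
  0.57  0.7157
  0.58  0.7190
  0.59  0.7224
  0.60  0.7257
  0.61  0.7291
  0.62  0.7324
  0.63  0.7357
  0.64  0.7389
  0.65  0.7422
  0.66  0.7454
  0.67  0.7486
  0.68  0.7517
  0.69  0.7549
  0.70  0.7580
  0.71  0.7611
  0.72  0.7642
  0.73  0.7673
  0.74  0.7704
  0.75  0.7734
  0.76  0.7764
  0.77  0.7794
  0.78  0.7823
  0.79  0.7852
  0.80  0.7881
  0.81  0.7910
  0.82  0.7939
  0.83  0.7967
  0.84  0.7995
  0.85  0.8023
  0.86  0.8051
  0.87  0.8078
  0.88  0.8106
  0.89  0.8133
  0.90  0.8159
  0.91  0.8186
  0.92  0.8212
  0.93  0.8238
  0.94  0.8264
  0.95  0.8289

σ√T = 0.37 × 1.0000 = 0.3700
ln(S/K) + (r + σ²/2)T = ln(70/55) + (0.034 + 0.37²/2)·1 = 0.2412 + 0.1024 = 0.3436
d₁ = 0.3436 / 0.3700 = 0.9287 which rounds to 0.93
d₂ = d₁ − σ√T = 0.9287 − 0.3700 = 0.5587 which rounds to 0.56
e^(−rT) = e^(−0.034·1) = 0.9666
C = 70·N(0.93) − 55·0.9666·N(0.56) = 70·0.8238 − 55·0.9666·0.7123 = 57.6660 − 37.8680 = 19.7980

$19.80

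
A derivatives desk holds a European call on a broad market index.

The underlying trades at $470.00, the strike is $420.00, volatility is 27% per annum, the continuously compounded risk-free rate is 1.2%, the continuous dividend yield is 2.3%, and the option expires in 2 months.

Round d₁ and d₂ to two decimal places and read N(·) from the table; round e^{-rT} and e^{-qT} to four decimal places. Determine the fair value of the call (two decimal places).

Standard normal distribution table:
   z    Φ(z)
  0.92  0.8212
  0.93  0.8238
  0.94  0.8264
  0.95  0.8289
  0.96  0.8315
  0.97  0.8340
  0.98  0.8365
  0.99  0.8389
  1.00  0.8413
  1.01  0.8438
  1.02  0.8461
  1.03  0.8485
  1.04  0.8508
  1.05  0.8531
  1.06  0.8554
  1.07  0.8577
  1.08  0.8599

σ√T = 0.27·√0.1667 = 0.1102
d₁ = [ln(470/420) + (0.012 − 0.023 + 0.27²/2)·0.1667] / 0.1102 = [0.1125 + 0.0042] / 0.1102 = 1.0589 which rounds to 1.06
d₂ = d₁ − σ√T = 1.0589 − 0.1102 = 0.9487 which rounds to 0.95
exp(−qT) = exp(−0.023·0.1667) = 0.9962;  exp(−rT) = exp(−0.012·0.1667) = 0.9980
N(d₁) = N(1.06) = 0.8554;  N(d₂) = N(0.95) = 0.8289
C = 470·0.9962·0.8554 − 420·0.9980·0.8289 = 400.5103 − 347.4417 = 53.0685

$53.07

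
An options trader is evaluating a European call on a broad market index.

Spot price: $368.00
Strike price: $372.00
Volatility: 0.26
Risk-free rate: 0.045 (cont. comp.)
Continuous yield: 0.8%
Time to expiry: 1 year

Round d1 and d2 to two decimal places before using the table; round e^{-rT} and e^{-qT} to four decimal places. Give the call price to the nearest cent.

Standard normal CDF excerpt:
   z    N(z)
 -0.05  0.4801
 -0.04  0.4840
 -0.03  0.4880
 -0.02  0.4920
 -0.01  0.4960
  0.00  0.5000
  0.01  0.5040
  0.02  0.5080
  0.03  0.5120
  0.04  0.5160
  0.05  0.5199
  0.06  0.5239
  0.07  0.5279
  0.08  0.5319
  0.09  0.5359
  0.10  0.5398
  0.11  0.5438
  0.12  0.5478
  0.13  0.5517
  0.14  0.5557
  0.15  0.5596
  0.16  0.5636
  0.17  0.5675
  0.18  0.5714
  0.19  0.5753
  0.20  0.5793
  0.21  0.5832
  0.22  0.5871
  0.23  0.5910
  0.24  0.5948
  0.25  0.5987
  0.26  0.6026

σ√T = 0.26 × 1.0000 = 0.2600
d₁ = [ln(368/372) + (0.045 − 0.008 + 0.26²/2)·1] / 0.2600 = [-0.0108 + 0.0708] / 0.2600 = 0.2307 which rounds to 0.23
d₂ = d₁ − σ√T = 0.2307 − 0.2600 = -0.0293 which rounds to -0.03
exp(−qT) = exp(−0.008·1) = 0.9920;  exp(−rT) = exp(−0.045·1) = 0.9560
N(d₁) = N(0.23) = 0.5910;  N(d₂) = N(-0.03) = 0.4880
C = 368·0.9920·0.5910 − 372·0.9560·0.4880 = 215.7481 − 173.5484 = 42.1997

$42.20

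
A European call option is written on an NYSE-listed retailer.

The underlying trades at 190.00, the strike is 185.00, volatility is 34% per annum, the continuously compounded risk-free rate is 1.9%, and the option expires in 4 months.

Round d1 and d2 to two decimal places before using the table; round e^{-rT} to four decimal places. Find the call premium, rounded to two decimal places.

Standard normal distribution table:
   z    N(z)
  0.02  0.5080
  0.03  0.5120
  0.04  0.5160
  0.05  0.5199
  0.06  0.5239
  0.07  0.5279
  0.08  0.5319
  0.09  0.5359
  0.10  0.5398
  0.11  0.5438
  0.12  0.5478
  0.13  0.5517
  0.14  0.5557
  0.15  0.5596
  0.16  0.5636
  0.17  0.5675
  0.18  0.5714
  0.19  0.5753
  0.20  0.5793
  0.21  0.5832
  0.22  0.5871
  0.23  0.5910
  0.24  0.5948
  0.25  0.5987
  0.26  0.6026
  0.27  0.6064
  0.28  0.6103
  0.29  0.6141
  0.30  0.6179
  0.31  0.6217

18.17

T = 0.3333;  σ√T = 0.1963
d₁ = [ln(190/185) + (0.019 + ½·0.34²)·0.3333] / (σ√T) = (0.0267 + 0.0256) / 0.1963 = 0.2663 which rounds to 0.27
d₂ = 0.2663 − 0.1963 = 0.0700 which rounds to 0.07
exp(−rT) = exp(−0.019·0.3333) = 0.9937
N(d₁) = N(0.27) = 0.6064;  N(d₂) = N(0.07) = 0.5279
C = 190·0.6064 − 185·0.9937·0.5279 = 115.2160 − 97.0462 = 18.1698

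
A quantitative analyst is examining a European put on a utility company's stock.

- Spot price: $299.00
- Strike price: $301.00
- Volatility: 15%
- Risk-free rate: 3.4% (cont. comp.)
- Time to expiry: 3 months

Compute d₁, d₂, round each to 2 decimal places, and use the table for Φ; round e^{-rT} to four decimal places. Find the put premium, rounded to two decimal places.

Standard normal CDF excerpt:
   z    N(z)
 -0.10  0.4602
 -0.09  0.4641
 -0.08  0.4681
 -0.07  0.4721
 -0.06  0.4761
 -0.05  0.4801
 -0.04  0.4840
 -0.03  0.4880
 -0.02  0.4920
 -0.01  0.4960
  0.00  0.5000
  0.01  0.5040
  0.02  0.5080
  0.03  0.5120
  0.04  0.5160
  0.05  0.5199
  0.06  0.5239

σ√T = 0.15 × 0.5000 = 0.0750
ln(S/K) + (r + σ²/2)T = ln(299/301) + (0.034 + 0.15²/2)·0.25 = -0.0067 + 0.0113 = 0.0046
d₁ = 0.0046 / 0.0750 = 0.0619 → 0.06
d₂ = d₁ − σ√T = 0.0619 − 0.0750 = -0.0131 → -0.01
e^(−rT) = e^(−0.034·0.25) = 0.9915
P = 301·0.9915·N(0.01) − 299·N(-0.06) = 301·0.9915·0.5040 − 299·0.4761 = 150.4145 − 142.3539 = 8.0606

$8.06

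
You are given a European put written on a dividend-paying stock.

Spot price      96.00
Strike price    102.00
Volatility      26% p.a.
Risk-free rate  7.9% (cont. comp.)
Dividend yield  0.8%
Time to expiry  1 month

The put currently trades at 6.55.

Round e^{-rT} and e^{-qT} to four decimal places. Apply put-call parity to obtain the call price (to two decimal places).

1.16

e^(−qT) = e^(−0.008·0.08333) = 0.9993;  e^(−rT) = e^(−0.079·0.08333) = 0.9934
Put-call parity: C − P = S·e^(−qT) − K·e^(−rT) = 96·0.9993 − 102·0.9934 = 95.9328 − 101.3268 = -5.3940
C = P + (C − P) = 6.55 + (-5.3940) = 1.1560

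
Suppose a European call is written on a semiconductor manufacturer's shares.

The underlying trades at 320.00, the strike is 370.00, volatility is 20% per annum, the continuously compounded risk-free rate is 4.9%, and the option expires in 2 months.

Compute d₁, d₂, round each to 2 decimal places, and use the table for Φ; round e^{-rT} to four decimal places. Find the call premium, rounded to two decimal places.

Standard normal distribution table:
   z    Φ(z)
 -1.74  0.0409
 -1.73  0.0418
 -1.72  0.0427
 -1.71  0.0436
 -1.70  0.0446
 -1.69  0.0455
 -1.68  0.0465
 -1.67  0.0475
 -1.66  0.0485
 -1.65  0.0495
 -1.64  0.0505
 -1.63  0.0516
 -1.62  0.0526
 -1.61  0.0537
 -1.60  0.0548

0.49

T = 0.1667;  σ√T = 0.0816
ln(S/K) + (r + σ²/2)T = ln(320/370) + (0.049 + 0.2²/2)·0.1667 = -0.1452 + 0.0115 = -0.1337
d₁ = -0.1337 / 0.0816 = -1.6373 → -1.64
d₂ = d₁ − σ√T = -1.6373 − 0.0816 = -1.7189 → -1.72
exp(−rT) = exp(−0.049·0.1667) = 0.9919
C = 320·N(-1.64) − 370·0.9919·N(-1.72) = 320·0.0505 − 370·0.9919·0.0427 = 16.1600 − 15.6710 = 0.4890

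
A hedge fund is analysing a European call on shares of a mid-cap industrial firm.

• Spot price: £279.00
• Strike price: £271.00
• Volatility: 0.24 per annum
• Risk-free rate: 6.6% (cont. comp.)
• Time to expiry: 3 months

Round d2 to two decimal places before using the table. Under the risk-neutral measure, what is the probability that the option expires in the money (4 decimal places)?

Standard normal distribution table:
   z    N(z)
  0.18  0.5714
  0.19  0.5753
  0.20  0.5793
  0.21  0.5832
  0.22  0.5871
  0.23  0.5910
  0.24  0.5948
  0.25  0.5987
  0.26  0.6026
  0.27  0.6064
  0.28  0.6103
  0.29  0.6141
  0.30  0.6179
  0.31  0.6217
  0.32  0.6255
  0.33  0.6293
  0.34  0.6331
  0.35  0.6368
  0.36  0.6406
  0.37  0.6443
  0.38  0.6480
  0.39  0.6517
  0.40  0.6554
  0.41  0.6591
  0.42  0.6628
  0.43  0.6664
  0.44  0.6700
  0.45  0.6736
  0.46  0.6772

T = 0.25;  σ√T = 0.1200
d₁ = [ln(279/271) + (0.066 + 0.24²/2)·0.25] / 0.1200 = [0.0291 + 0.0237] / 0.1200 = 0.4399 → 0.44
d₂ = d₁ − σ√T = 0.4399 − 0.1200 = 0.3199 → 0.32
Risk-neutral Pr[S_T > K] = N(d₂) = N(0.32) = 0.6255

0.6255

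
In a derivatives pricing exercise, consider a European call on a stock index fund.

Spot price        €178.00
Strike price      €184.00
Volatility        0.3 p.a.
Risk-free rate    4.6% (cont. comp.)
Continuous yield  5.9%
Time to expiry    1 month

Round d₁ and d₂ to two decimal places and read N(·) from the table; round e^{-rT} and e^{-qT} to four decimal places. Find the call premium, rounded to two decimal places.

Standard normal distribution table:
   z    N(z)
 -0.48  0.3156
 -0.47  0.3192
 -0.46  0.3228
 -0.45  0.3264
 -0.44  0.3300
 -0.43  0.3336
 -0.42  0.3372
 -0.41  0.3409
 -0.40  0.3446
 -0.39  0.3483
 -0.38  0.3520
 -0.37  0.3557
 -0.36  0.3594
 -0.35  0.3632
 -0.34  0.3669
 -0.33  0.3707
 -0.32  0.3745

€3.84

σ√T = 0.3 × 0.2887 = 0.0866
d₁ = [ln(178/184) + (0.046 − 0.059 + 0.3²/2)·0.08333] / 0.0866 = [-0.0332 + 0.0027] / 0.0866 = -0.3520 ≈ -0.35
d₂ = d₁ − σ√T = -0.3520 − 0.0866 = -0.4386 ≈ -0.44
e^(−qT) = e^(−0.059·0.08333) = 0.9951;  e^(−rT) = e^(−0.046·0.08333) = 0.9962
C = 178·0.9951·N(-0.35) − 184·0.9962·N(-0.44) = 178·0.9951·0.3632 − 184·0.9962·0.3300 = 64.3328 − 60.4893 = 3.8436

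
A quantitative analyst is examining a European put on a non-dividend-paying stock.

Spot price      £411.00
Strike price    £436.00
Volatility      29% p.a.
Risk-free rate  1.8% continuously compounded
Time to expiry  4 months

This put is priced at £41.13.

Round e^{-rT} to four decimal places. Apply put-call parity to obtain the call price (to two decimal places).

exp(−rT) = exp(−0.018·0.3333) = 0.9940
Put-call parity: C − P = S − K·e^(−rT) = 411 − 436·0.9940 = 411 − 433.3840 = -22.3840
C = P + (C − P) = 41.13 + (-22.3840) = 18.7460

£18.75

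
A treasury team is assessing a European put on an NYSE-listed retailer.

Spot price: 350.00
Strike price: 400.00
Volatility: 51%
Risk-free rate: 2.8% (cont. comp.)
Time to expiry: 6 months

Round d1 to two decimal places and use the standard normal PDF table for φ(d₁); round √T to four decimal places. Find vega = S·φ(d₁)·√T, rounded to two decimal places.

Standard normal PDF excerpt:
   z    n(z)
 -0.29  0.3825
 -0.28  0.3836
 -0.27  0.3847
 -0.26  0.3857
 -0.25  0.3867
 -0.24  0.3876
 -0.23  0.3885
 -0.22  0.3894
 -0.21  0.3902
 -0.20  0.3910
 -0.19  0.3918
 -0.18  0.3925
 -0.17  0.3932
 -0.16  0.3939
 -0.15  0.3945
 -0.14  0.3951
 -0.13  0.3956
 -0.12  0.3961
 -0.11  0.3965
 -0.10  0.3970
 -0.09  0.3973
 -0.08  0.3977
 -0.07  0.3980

97.63

σ√T = 0.51 × 0.7071 = 0.3606
d₁ = [ln(350/400) + (0.028 + ½·0.51²)·0.5] / (σ√T) = (-0.1335 + 0.0790) / 0.3606 = -0.1511 ⇒ -0.15
√T = √0.5 = 0.7071
φ(d₁) = φ(-0.15) = 0.3945
vega = S·φ(d₁)·√T = 350·0.3945·0.7071 = 97.6328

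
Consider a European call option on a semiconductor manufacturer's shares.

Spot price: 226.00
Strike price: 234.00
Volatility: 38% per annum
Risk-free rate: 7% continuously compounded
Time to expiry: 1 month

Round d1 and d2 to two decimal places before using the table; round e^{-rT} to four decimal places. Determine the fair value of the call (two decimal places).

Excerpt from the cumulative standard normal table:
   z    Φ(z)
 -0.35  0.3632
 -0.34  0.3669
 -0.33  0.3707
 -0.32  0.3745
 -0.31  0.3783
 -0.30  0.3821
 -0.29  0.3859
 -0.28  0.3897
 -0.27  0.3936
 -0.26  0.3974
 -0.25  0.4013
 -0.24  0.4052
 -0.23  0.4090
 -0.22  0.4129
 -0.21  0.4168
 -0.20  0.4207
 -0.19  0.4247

σ√T = 0.38·√0.08333 = 0.1097
d₁ = [ln(226/234) + (0.07 + ½·0.38²)·0.08333] / (σ√T) = (-0.0348 + 0.0118) / 0.1097 = -0.2091 ≈ -0.21
d₂ = -0.2091 − 0.1097 = -0.3188 ≈ -0.32
e^(−rT) = e^(−0.07·0.08333) = 0.9942
N(d₁) = N(-0.21) = 0.4168;  N(d₂) = N(-0.32) = 0.3745
C = 226·0.4168 − 234·0.9942·0.3745 = 94.1968 − 87.1247 = 7.0721

7.07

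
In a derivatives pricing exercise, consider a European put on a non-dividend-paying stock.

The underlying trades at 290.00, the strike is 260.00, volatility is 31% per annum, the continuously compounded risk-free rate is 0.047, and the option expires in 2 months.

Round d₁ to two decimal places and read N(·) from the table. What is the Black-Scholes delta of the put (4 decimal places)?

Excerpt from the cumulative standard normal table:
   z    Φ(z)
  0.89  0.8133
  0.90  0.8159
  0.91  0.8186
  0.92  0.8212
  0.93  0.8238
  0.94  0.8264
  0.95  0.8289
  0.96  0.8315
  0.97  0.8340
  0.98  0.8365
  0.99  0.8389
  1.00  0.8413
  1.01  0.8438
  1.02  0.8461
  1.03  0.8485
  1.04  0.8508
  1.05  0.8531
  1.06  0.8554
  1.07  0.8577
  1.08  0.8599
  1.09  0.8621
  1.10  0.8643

σ√T = 0.31·√0.1667 = 0.1266
d₁ = [ln(290/260) + (0.047 + ½·0.31²)·0.1667] / (σ√T) = (0.1092 + 0.0158) / 0.1266 = 0.9880 → 0.99
N(d₁) = N(0.99) = 0.8389
Δ_put = N(d₁) − 1 = 0.8389 − 1 = -0.1611

-0.1611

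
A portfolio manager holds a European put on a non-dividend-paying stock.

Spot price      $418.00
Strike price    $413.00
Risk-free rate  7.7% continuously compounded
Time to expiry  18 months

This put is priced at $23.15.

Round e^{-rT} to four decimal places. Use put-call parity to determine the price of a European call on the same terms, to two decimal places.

$73.21

exp(−rT) = exp(−0.077·1.5) = 0.8909
Put-call parity: C − P = S − K·e^(−rT) = 418 − 413·0.8909 = 418 − 367.9417 = 50.0583
C = P + (C − P) = 23.15 + (50.0583) = 73.2083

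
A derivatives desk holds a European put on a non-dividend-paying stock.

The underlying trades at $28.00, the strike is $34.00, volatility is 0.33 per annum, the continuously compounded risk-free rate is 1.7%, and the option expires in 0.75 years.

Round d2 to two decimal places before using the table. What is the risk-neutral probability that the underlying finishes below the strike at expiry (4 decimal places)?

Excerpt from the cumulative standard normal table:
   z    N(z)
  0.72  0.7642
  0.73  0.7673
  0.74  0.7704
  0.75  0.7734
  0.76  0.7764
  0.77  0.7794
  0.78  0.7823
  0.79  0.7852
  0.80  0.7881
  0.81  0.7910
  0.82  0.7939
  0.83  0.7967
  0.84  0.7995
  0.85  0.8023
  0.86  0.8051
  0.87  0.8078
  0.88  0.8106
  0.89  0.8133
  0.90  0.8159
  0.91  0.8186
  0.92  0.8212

σ√T = 0.33 × 0.8660 = 0.2858
ln(S/K) + (r + σ²/2)T = ln(28/34) + (0.017 + 0.33²/2)·0.75 = -0.1942 + 0.0536 = -0.1406
d₁ = -0.1406 / 0.2858 = -0.4919 ⇒ -0.49
d₂ = d₁ − σ√T = -0.4919 − 0.2858 = -0.7777 ⇒ -0.78
Pr(exercise) under Q = N(−d₂) = N(0.78) = 0.7823

0.7823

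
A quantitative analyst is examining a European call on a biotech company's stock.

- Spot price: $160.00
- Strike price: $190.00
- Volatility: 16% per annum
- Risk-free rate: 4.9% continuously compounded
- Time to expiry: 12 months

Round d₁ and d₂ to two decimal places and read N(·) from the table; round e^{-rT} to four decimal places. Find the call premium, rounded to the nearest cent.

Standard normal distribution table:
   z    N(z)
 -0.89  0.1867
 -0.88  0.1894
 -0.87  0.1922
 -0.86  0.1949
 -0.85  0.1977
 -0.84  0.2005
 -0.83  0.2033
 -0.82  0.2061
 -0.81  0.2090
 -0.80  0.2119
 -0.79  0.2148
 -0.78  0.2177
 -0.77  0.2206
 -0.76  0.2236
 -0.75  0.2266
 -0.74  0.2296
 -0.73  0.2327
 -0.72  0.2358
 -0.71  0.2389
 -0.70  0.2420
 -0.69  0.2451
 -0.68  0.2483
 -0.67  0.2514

σ√T = 0.16 × 1.0000 = 0.1600
d₁ = [ln(160/190) + (0.049 + ½·0.16²)·1] / (σ√T) = (-0.1719 + 0.0618) / 0.1600 = -0.6878 → -0.69
d₂ = -0.6878 − 0.1600 = -0.8478 → -0.85
exp(−rT) = exp(−0.049·1) = 0.9522
N(d₁) = N(-0.69) = 0.2451;  N(d₂) = N(-0.85) = 0.1977
C = 160·0.2451 − 190·0.9522·0.1977 = 39.2160 − 35.7675 = 3.4485

$3.45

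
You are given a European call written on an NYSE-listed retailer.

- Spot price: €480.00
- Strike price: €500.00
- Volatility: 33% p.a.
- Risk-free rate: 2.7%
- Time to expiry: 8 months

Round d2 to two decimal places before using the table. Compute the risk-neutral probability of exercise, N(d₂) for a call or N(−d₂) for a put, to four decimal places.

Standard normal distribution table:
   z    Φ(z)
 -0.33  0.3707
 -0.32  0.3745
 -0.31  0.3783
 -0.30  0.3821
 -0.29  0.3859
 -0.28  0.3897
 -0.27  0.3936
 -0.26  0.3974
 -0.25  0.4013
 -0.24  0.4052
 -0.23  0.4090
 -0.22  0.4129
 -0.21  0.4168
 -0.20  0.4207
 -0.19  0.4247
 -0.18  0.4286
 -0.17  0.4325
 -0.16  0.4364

σ√T = 0.33·√0.6667 = 0.2694
d₁ = [ln(480/500) + (0.027 + 0.33²/2)·0.6667] / 0.2694 = [-0.0408 + 0.0543] / 0.2694 = 0.0500 ⇒ 0.05
d₂ = d₁ − σ√T = 0.0500 − 0.2694 = -0.2194 ⇒ -0.22
Risk-neutral Pr[S_T > K] = N(d₂) = N(-0.22) = 0.4129

0.4129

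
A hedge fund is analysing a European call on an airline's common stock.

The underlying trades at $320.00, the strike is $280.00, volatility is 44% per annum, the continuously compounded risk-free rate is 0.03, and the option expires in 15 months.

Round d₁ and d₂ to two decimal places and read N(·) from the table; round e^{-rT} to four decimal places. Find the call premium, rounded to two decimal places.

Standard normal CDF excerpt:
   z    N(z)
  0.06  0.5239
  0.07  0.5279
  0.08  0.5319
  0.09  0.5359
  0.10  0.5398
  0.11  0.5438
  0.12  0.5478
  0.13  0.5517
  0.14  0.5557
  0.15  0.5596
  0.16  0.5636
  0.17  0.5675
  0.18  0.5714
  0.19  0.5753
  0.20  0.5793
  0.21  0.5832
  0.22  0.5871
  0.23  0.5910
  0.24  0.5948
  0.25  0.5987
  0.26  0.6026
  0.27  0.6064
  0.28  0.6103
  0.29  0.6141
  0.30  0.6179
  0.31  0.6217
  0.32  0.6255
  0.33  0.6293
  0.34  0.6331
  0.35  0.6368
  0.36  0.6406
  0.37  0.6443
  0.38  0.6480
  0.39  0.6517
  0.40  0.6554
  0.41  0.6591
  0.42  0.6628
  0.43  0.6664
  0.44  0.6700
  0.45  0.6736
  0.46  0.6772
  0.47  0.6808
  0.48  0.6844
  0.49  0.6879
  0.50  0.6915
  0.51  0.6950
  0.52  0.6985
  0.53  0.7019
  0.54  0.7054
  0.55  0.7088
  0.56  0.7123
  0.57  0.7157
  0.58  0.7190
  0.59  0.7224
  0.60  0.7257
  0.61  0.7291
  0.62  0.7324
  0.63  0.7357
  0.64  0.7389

$85.59

σ√T = 0.44 × 1.1180 = 0.4919
d₁ = [ln(320/280) + (0.03 + ½·0.44²)·1.25] / (σ√T) = (0.1335 + 0.1585) / 0.4919 = 0.5936 ≈ 0.59
d₂ = 0.5936 − 0.4919 = 0.1017 ≈ 0.10
exp(−rT) = exp(−0.03·1.25) = 0.9632
N(d₁) = N(0.59) = 0.7224;  N(d₂) = N(0.10) = 0.5398
C = 320·0.7224 − 280·0.9632·0.5398 = 231.1680 − 145.5819 = 85.5861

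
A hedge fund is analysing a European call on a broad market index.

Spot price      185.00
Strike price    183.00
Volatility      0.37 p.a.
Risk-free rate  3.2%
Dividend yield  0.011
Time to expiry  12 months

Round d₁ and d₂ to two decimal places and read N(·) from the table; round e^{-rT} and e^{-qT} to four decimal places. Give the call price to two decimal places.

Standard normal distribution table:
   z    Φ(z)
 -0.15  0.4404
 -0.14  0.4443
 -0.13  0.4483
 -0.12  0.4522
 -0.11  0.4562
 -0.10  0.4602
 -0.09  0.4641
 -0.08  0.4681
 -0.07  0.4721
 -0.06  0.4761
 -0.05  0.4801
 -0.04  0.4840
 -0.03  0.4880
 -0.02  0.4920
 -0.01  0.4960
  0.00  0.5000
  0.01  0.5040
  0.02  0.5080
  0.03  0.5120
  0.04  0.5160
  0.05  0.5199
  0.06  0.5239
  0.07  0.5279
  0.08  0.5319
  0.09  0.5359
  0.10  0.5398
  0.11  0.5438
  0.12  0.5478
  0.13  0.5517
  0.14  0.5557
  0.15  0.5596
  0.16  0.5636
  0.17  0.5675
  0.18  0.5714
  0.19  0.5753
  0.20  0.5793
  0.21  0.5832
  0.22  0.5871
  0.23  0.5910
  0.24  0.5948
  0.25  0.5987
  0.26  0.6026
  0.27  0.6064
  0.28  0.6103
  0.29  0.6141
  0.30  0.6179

29.40

T = 1;  σ√T = 0.3700
d₁ = [ln(185/183) + (0.032 − 0.011 + ½·0.37²)·1] / (σ√T) = (0.0109 + 0.0895) / 0.3700 = 0.2711 ≈ 0.27
d₂ = 0.2711 − 0.3700 = -0.0989 ≈ -0.10
e^(−qT) = e^(−0.011·1) = 0.9891;  e^(−rT) = e^(−0.032·1) = 0.9685
N(d₁) = N(0.27) = 0.6064;  N(d₂) = N(-0.10) = 0.4602
C = 185·0.9891·0.6064 − 183·0.9685·0.4602 = 110.9612 − 81.5638 = 29.3974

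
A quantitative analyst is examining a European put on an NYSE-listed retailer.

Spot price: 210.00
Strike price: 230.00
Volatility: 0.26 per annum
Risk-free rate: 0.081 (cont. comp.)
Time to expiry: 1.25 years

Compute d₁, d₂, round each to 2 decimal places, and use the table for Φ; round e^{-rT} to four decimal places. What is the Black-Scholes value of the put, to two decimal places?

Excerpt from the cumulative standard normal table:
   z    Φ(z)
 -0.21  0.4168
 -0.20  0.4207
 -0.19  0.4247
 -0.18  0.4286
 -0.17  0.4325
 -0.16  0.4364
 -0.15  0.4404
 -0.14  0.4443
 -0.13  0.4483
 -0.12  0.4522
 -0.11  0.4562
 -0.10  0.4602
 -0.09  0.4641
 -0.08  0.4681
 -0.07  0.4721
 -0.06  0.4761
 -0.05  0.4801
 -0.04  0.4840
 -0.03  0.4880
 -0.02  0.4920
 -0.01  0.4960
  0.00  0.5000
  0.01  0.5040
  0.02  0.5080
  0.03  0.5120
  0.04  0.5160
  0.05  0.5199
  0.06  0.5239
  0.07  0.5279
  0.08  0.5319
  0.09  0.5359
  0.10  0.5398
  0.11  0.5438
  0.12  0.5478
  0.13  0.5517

23.02

T = 1.25;  σ√T = 0.2907
d₁ = [ln(210/230) + (0.081 + 0.26²/2)·1.25] / 0.2907 = [-0.0910 + 0.1435] / 0.2907 = 0.1807 which rounds to 0.18
d₂ = d₁ − σ√T = 0.1807 − 0.2907 = -0.1100 which rounds to -0.11
e^(−rT) = e^(−0.081·1.25) = 0.9037
N(−d₂) = N(0.11) = 0.5438;  N(−d₁) = N(-0.18) = 0.4286
P = 230·0.9037·0.5438 − 210·0.4286 = 113.0294 − 90.0060 = 23.0234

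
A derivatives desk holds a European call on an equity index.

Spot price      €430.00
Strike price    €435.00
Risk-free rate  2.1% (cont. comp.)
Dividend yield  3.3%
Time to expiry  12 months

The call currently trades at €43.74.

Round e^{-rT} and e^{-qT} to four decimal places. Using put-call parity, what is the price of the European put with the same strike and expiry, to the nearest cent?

e^(−qT) = e^(−0.033·1) = 0.9675;  e^(−rT) = e^(−0.021·1) = 0.9792
Put-call parity: C − P = S·e^(−qT) − K·e^(−rT) = 430·0.9675 − 435·0.9792 = 416.0250 − 425.9520 = -9.9270
P = C − (C − P) = 43.74 − (-9.9270) = 53.6670

€53.67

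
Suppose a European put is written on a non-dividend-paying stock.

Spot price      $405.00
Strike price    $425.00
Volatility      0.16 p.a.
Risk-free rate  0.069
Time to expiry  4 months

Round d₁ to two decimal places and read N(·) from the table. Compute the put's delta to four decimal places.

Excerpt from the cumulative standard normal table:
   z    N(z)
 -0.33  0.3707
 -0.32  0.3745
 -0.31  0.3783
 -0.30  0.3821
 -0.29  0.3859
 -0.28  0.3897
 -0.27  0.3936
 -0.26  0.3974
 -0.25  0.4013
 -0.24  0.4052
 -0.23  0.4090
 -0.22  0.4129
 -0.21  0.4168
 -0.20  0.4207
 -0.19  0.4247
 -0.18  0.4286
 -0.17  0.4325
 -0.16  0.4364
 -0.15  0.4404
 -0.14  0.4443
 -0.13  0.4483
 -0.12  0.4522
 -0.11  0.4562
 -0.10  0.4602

σ√T = 0.16 × 0.5774 = 0.0924
ln(S/K) + (r + σ²/2)T = ln(405/425) + (0.069 + 0.16²/2)·0.3333 = -0.0482 + 0.0273 = -0.0209
d₁ = -0.0209 / 0.0924 = -0.2266 which rounds to -0.23
N(d₁) = N(-0.23) = 0.4090
Δ_put = N(d₁) − 1 = 0.4090 − 1 = -0.5910

-0.5910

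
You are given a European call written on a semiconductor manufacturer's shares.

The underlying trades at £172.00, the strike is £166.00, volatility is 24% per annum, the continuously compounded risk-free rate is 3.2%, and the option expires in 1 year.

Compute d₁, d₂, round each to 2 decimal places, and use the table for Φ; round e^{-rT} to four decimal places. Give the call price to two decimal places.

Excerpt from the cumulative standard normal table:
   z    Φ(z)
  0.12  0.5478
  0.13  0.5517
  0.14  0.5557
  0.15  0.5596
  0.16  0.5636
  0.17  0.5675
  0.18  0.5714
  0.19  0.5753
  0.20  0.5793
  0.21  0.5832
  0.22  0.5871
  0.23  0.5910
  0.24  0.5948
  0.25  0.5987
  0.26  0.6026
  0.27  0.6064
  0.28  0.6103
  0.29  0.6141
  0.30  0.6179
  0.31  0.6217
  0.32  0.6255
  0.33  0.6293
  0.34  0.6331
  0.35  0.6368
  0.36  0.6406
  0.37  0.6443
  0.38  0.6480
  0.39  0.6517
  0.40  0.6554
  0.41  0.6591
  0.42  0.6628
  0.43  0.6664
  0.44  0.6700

σ√T = 0.24·√1 = 0.2400
ln(S/K) + (r + σ²/2)T = ln(172/166) + (0.032 + 0.24²/2)·1 = 0.0355 + 0.0608 = 0.0963
d₁ = 0.0963 / 0.2400 = 0.4013 ≈ 0.40
d₂ = d₁ − σ√T = 0.4013 − 0.2400 = 0.1613 ≈ 0.16
exp(−rT) = exp(−0.032·1) = 0.9685
N(d₁) = N(0.40) = 0.6554;  N(d₂) = N(0.16) = 0.5636
C = 172·0.6554 − 166·0.9685·0.5636 = 112.7288 − 90.6105 = 22.1183

£22.12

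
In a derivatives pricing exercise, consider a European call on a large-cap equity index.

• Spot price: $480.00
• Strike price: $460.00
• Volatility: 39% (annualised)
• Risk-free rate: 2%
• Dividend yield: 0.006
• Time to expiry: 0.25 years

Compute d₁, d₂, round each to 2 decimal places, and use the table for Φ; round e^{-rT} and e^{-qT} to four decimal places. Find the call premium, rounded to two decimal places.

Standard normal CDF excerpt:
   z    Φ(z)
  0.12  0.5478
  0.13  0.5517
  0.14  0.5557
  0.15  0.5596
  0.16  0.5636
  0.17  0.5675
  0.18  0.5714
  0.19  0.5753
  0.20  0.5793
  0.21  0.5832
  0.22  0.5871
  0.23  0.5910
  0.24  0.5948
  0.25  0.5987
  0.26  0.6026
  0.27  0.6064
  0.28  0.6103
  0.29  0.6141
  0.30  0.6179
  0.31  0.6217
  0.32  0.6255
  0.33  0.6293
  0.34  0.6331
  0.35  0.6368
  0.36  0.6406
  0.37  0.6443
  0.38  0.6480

$47.27

σ√T = 0.39 × 0.5000 = 0.1950
ln(S/K) + (r − q + σ²/2)T = ln(480/460) + (0.02 − 0.006 + 0.39²/2)·0.25 = 0.0426 + 0.0225 = 0.0651
d₁ = 0.0651 / 0.1950 = 0.3337 which rounds to 0.33
d₂ = d₁ − σ√T = 0.3337 − 0.1950 = 0.1387 which rounds to 0.14
exp(−qT) = exp(−0.006·0.25) = 0.9985;  exp(−rT) = exp(−0.02·0.25) = 0.9950
N(d₁) = N(0.33) = 0.6293;  N(d₂) = N(0.14) = 0.5557
C = 480·0.9985·0.6293 − 460·0.9950·0.5557 = 301.6109 − 254.3439 = 47.2670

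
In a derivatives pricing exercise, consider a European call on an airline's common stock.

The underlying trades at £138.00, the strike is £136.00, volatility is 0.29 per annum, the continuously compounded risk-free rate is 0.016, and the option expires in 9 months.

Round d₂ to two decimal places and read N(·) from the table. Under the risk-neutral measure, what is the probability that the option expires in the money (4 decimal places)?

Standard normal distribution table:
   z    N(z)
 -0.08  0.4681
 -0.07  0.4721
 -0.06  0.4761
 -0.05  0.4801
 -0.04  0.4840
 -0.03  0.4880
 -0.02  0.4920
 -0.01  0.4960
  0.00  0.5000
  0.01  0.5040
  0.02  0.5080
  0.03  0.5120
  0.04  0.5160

0.4920

σ√T = 0.29·√0.75 = 0.2511
d₁ = [ln(138/136) + (0.016 + ½·0.29²)·0.75] / (σ√T) = (0.0146 + 0.0435) / 0.2511 = 0.2315 → 0.23
d₂ = 0.2315 − 0.2511 = -0.0197 → -0.02
Risk-neutral Pr[S_T > K] = N(d₂) = N(-0.02) = 0.4920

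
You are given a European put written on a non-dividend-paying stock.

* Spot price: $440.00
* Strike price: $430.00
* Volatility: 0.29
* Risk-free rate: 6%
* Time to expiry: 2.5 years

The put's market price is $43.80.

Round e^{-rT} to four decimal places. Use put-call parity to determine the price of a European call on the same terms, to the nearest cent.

$113.70

e^(−rT) = e^(−0.06·2.5) = 0.8607
Put-call parity: C − P = S − K·e^(−rT) = 440 − 430·0.8607 = 440 − 370.1010 = 69.8990
C = P + (C − P) = 43.80 + (69.8990) = 113.6990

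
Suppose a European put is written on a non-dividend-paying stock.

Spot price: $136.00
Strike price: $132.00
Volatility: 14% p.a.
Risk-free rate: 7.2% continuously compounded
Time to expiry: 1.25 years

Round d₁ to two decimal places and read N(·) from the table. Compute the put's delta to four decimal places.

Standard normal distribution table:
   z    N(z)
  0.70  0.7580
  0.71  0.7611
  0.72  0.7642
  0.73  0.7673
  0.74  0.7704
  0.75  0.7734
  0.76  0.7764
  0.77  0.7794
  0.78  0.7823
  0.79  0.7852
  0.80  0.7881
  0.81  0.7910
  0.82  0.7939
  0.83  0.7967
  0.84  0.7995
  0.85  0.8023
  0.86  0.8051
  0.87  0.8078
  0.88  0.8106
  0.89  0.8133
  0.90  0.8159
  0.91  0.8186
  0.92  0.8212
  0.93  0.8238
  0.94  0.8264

-0.2005

T = 1.25;  σ√T = 0.1565
d₁ = [ln(136/132) + (0.072 + ½·0.14²)·1.25] / (σ√T) = (0.0299 + 0.1022) / 0.1565 = 0.8440 ≈ 0.84
N(d₁) = N(0.84) = 0.7995
Δ_put = N(d₁) − 1 = 0.7995 − 1 = -0.2005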